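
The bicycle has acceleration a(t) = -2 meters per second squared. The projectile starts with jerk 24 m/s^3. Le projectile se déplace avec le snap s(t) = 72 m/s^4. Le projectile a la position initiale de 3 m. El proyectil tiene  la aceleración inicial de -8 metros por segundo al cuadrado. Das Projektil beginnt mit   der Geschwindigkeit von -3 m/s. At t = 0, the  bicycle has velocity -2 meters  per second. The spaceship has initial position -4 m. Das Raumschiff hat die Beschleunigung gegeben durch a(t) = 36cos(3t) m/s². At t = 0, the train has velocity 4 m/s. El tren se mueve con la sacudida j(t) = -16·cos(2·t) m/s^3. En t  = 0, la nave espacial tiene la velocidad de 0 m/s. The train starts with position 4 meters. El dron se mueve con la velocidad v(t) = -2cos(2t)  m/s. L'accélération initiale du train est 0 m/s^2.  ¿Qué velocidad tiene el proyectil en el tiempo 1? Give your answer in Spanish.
Debemos encontrar la integral de nuestra ecuación del snap s(t) = 72 3 veces. La antiderivada del snap es la sacudida. Usando j(0) = 24, obtenemos j(t) = 72·t + 24. La integral de la sacudida, con a(0) = -8, da la aceleración: a(t) = 36·t^2 + 24·t - 8. Integrando la aceleración y usando la condición inicial v(0) = -3, obtenemos v(t) = 12·t^3 + 12·t^2 - 8·t - 3. Tenemos la velocidad v(t) = 12·t^3 + 12·t^2 - 8·t - 3. Sustituyendo t = 1: v(1) = 13.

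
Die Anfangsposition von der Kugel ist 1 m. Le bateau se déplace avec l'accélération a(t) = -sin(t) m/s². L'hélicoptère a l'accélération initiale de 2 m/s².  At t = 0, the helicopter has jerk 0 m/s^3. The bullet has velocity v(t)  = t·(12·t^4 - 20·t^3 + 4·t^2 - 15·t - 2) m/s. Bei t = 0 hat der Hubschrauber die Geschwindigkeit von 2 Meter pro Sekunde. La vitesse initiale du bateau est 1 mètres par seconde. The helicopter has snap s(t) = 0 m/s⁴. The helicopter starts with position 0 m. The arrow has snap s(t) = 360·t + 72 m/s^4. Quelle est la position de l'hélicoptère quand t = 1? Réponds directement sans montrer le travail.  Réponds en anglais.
The position at t = 1 is x = 3.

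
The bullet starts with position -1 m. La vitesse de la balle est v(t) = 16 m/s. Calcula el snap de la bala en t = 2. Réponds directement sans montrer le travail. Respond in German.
Bei t = 2, s = 0.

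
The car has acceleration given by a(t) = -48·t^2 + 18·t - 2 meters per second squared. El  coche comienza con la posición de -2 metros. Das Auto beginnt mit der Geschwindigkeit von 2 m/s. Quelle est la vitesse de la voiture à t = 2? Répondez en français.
Nous devons trouver l'intégrale de notre équation de l'accélération a(t) = -48·t^2 + 18·t - 2 1 fois. En prenant ∫a(t)dt et en appliquant v(0) = 2, nous trouvons v(t) = -16·t^3 + 9·t^2 - 2·t + 2. Nous avons la vitesse v(t) = -16·t^3 + 9·t^2 - 2·t + 2. En substituant t = 2: v(2) = -94.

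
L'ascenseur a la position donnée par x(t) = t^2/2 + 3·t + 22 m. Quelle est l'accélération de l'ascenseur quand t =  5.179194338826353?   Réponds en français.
Nous devons dériver notre équation de la position x(t) = t^2/2 + 3·t + 22 2 fois. En dérivant la position, nous obtenons la vitesse: v(t) = t + 3. La dérivée de la vitesse donne l'accélération: a(t) = 1. En utilisant a(t) = 1 et en substituant t = 5.179194338826353, nous trouvons a = 1.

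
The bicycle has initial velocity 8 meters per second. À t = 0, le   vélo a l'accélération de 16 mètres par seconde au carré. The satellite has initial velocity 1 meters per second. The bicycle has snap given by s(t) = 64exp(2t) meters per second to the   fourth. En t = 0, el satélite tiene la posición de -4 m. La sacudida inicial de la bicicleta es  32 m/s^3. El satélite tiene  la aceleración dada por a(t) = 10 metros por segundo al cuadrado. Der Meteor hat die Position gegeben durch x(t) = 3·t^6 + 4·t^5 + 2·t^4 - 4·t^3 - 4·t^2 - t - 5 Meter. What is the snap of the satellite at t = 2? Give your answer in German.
Wir müssen unsere Gleichung für die Beschleunigung a(t) = 10 2-mal ableiten. Mit d/dt von a(t) finden wir j(t) = 0. Durch Ableiten von dem Ruck erhalten wir den Snap: s(t) = 0. Wir haben den Snap s(t) = 0. Durch Einsetzen von t = 2: s(2) = 0.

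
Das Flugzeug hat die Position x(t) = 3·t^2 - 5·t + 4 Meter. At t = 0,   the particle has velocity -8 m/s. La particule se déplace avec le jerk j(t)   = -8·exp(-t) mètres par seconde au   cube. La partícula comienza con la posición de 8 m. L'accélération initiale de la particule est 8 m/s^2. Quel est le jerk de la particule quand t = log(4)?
De l'équation du jerk j(t) = -8·exp(-t), nous substituons t = log(4) pour obtenir j = -2.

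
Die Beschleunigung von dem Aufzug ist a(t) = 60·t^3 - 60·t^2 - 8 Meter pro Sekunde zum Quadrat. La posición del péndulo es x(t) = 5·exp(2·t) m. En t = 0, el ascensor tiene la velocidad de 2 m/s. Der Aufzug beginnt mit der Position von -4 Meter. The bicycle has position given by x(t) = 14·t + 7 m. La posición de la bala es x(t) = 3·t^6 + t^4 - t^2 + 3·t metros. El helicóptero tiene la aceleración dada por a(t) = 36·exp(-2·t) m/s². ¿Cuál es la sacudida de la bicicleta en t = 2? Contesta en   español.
Debemos derivar nuestra ecuación de la posición x(t) = 14·t + 7 3 veces. La derivada de la posición da la velocidad: v(t) = 14. Tomando d/dt de v(t), encontramos a(t) = 0. Derivando la aceleración, obtenemos la sacudida: j(t) = 0. Usando j(t) = 0 y sustituyendo t = 2, encontramos j = 0.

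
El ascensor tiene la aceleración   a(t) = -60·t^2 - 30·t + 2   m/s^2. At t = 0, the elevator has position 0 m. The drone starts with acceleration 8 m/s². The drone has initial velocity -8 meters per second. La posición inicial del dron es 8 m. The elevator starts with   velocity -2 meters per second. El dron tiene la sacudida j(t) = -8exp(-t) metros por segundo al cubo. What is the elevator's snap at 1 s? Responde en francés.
Pour résoudre ceci, nous devons prendre 2 dérivées de notre équation de l'accélération a(t) = -60·t^2 - 30·t + 2. La dérivée de l'accélération donne le jerk: j(t) = -120·t - 30. La dérivée du jerk donne le snap: s(t) = -120. En utilisant s(t) = -120 et en substituant t = 1, nous trouvons s = -120.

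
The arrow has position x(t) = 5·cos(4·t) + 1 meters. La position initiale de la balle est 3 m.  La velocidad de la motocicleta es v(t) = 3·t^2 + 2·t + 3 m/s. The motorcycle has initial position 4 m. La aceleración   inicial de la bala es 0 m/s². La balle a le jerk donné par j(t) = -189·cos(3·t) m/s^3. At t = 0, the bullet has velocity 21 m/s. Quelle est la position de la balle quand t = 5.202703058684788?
Pour résoudre ceci, nous devons prendre 3 primitives de notre équation du jerk j(t) = -189·cos(3·t). La primitive du jerk, avec a(0) = 0, donne l'accélération: a(t) = -63·sin(3·t). En prenant ∫a(t)dt et en appliquant v(0) = 21, nous trouvons v(t) = 21·cos(3·t). La primitive de la vitesse est la position. En utilisant x(0) = 3, nous obtenons x(t) = 7·sin(3·t) + 3. Nous avons la position x(t) = 7·sin(3·t) + 3. En substituant t = 5.202703058684788: x(5.202703058684788) = 3.69781765488427.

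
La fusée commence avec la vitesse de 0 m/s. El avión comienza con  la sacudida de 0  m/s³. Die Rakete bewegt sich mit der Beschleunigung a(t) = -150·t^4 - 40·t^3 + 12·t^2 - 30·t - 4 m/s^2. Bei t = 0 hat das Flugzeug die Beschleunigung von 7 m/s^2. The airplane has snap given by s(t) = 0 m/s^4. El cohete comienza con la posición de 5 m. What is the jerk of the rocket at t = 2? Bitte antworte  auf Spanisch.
Debemos derivar nuestra ecuación de la aceleración a(t) = -150·t^4 - 40·t^3 + 12·t^2 - 30·t - 4 1 vez. Tomando d/dt de a(t), encontramos j(t) = -600·t^3 - 120·t^2 + 24·t - 30. Usando j(t) = -600·t^3 - 120·t^2 + 24·t - 30 y sustituyendo t = 2, encontramos j = -5262.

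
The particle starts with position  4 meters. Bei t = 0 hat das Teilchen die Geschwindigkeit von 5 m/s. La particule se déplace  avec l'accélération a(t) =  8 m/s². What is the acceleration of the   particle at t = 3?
Using a(t) = 8 and substituting t = 3, we find a = 8.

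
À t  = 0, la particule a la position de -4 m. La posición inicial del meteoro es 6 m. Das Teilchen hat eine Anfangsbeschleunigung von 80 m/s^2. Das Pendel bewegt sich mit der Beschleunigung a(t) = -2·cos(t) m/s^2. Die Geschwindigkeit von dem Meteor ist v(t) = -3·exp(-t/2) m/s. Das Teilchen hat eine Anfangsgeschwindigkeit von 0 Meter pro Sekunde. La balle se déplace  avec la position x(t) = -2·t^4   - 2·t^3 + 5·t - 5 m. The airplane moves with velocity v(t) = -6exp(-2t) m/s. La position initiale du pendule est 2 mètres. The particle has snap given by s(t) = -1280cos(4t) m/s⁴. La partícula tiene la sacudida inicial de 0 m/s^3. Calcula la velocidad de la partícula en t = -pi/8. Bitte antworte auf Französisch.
Pour résoudre ceci, nous devons prendre 3 primitives de notre équation du snap s(t) = -1280·cos(4·t). La primitive du snap est le jerk. En utilisant j(0) = 0, nous obtenons j(t) = -320·sin(4·t). En prenant ∫j(t)dt et en appliquant a(0) = 80, nous trouvons a(t) = 80·cos(4·t). En prenant ∫a(t)dt et en appliquant v(0) = 0, nous trouvons v(t) = 20·sin(4·t). De l'équation de la vitesse v(t) = 20·sin(4·t), nous substituons t = -pi/8 pour obtenir v = -20.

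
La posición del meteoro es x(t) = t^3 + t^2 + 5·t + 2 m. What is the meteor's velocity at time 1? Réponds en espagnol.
Partiendo de la posición x(t) = t^3 + t^2 + 5·t + 2, tomamos 1 derivada. Derivando la posición, obtenemos la velocidad: v(t) = 3·t^2 + 2·t + 5. De la ecuación de la velocidad v(t) = 3·t^2 + 2·t + 5, sustituimos t = 1 para obtener v = 10.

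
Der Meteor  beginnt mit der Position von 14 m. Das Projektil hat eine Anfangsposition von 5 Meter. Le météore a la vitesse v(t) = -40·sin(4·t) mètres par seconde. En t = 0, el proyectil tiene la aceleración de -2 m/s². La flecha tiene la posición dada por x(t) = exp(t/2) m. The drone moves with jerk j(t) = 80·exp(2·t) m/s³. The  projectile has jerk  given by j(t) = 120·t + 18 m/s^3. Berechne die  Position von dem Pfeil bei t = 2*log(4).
Aus der Gleichung für die Position x(t) = exp(t/2), setzen wir t = 2*log(4) ein und erhalten x = 4.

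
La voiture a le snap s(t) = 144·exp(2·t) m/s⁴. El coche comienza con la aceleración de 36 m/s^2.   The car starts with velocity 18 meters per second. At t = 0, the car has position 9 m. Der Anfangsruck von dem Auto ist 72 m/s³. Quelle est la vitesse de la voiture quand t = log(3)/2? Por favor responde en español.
Necesitamos integrar nuestra ecuación del snap s(t) = 144·exp(2·t) 3 veces. La integral del snap, con j(0) = 72, da la sacudida: j(t) = 72·exp(2·t). La integral de la sacudida es la aceleración. Usando a(0) = 36, obtenemos a(t) = 36·exp(2·t). La antiderivada de la aceleración, con v(0) = 18, da la velocidad: v(t) = 18·exp(2·t). De la ecuación de la velocidad v(t) = 18·exp(2·t), sustituimos t = log(3)/2 para obtener v = 54.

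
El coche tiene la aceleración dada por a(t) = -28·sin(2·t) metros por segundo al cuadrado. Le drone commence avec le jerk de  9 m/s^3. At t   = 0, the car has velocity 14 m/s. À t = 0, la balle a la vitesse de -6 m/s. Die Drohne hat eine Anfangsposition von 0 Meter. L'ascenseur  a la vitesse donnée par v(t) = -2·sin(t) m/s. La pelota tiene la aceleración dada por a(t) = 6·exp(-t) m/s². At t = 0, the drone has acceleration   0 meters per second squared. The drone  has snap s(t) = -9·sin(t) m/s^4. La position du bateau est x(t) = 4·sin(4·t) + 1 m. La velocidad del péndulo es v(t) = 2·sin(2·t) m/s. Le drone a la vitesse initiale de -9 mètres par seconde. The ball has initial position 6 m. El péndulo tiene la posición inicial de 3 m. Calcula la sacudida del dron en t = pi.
Debemos encontrar la integral de nuestra ecuación del snap s(t) = -9·sin(t) 1 vez. Integrando el snap y usando la condición inicial j(0) = 9, obtenemos j(t) = 9·cos(t). Tenemos la sacudida j(t) = 9·cos(t). Sustituyendo t = pi: j(pi) = -9.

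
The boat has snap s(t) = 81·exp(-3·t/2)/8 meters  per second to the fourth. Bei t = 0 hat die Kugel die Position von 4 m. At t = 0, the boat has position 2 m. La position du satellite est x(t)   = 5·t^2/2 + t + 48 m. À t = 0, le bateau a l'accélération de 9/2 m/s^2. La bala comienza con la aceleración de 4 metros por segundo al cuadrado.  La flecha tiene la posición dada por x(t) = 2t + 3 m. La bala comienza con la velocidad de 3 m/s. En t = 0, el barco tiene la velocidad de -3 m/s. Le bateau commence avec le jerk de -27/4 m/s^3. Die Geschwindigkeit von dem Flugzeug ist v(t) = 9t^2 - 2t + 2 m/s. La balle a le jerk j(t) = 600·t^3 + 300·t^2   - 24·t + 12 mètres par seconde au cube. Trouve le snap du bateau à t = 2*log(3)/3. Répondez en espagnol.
Tenemos el snap s(t) = 81·exp(-3·t/2)/8. Sustituyendo t = 2*log(3)/3: s(2*log(3)/3) = 27/8.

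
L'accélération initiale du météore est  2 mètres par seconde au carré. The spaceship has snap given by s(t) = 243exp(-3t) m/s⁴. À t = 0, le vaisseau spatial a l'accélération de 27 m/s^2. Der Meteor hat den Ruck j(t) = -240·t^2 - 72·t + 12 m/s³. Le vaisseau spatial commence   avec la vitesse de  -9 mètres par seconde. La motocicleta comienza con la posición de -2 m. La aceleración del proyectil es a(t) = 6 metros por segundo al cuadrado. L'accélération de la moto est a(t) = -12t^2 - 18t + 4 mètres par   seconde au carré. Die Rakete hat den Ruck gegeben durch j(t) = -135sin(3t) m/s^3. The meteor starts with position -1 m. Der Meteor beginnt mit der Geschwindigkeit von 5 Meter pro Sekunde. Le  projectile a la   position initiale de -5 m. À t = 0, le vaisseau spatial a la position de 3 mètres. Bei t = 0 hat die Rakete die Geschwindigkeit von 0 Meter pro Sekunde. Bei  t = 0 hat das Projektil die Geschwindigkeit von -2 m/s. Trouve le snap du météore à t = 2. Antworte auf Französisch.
En partant du jerk j(t) = -240·t^2 - 72·t + 12, nous prenons 1 dérivée. En dérivant le jerk, nous obtenons le snap: s(t) = -480·t - 72. En utilisant s(t) = -480·t - 72 et en substituant t = 2, nous trouvons s = -1032.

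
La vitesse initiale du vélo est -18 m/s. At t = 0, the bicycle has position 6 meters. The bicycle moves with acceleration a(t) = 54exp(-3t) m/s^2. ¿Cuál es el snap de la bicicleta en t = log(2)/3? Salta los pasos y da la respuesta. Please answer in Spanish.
s(log(2)/3) = 243.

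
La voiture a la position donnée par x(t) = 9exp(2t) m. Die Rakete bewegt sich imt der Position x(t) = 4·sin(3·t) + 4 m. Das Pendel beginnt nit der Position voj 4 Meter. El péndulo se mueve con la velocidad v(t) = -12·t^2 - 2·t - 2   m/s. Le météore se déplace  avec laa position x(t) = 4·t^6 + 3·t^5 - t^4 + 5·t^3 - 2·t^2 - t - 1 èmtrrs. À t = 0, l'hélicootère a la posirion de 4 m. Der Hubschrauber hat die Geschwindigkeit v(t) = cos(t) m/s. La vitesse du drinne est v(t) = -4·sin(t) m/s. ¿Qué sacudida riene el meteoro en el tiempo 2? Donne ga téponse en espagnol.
Debemos derivar nuestra ecuación de la posición x(t) = 4·t^6 + 3·t^5 - t^4 + 5·t^3 - 2·t^2 - t - 1 3 veces. Tomando d/dt de x(t), encontramos v(t) = 24·t^5 + 15·t^4 - 4·t^3 + 15·t^2 - 4·t - 1. Derivando la velocidad, obtenemos la aceleración: a(t) = 120·t^4 + 60·t^3 - 12·t^2 + 30·t - 4. La derivada de la aceleración da la sacudida: j(t) = 480·t^3 + 180·t^2 - 24·t + 30. De la ecuación de la sacudida j(t) = 480·t^3 + 180·t^2 - 24·t + 30, sustituimos t = 2 para obtener j = 4542.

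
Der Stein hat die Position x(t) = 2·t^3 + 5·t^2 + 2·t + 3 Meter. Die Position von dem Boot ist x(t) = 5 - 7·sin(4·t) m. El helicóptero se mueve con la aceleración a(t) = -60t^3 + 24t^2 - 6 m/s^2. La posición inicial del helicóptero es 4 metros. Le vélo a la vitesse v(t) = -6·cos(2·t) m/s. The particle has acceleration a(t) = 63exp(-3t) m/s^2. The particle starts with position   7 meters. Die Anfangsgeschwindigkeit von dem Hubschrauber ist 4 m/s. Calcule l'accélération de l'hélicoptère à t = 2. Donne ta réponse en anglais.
We have acceleration a(t) = -60·t^3 + 24·t^2 - 6. Substituting t = 2: a(2) = -390.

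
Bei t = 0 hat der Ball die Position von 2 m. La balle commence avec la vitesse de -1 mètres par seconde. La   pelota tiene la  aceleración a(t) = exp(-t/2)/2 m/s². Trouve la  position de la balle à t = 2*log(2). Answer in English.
To find the answer, we compute 2 antiderivatives of a(t) = exp(-t/2)/2. Taking ∫a(t)dt and applying v(0) = -1, we find v(t) = -exp(-t/2). Integrating velocity and using the initial condition x(0) = 2, we get x(t) = 2·exp(-t/2). We have position x(t) = 2·exp(-t/2). Substituting t = 2*log(2): x(2*log(2)) = 1.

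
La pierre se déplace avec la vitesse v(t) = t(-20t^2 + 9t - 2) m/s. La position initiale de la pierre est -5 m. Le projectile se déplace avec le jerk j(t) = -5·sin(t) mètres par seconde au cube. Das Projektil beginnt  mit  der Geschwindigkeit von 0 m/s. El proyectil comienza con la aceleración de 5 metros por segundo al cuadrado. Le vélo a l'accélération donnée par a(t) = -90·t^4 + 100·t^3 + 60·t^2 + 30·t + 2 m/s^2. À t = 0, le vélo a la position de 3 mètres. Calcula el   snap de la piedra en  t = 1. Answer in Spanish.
Partiendo de la velocidad v(t) = t·(-20·t^2 + 9·t - 2), tomamos 3 derivadas. Tomando d/dt de v(t), encontramos a(t) = -20·t^2 + t·(9 - 40·t) + 9·t - 2. Tomando d/dt de a(t), encontramos j(t) = 18 - 120·t. La derivada de la sacudida da el snap: s(t) = -120. De la ecuación del snap s(t) = -120, sustituimos t = 1 para obtener s = -120.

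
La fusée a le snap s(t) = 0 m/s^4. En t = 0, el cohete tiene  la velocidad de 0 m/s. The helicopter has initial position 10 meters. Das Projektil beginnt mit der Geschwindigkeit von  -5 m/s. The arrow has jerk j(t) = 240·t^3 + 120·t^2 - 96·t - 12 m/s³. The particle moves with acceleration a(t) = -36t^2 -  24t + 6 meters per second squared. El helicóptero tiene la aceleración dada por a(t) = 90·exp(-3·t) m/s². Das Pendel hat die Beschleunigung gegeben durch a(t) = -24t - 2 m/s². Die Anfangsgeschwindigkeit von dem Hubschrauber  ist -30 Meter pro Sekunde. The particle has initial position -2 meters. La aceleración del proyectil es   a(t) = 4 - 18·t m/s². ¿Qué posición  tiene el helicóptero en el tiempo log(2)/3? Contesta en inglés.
Starting from acceleration a(t) = 90·exp(-3·t), we take 2 integrals. Taking ∫a(t)dt and applying v(0) = -30, we find v(t) = -30·exp(-3·t). Finding the integral of v(t) and using x(0) = 10: x(t) = 10·exp(-3·t). Using x(t) = 10·exp(-3·t) and substituting t = log(2)/3, we find x = 5.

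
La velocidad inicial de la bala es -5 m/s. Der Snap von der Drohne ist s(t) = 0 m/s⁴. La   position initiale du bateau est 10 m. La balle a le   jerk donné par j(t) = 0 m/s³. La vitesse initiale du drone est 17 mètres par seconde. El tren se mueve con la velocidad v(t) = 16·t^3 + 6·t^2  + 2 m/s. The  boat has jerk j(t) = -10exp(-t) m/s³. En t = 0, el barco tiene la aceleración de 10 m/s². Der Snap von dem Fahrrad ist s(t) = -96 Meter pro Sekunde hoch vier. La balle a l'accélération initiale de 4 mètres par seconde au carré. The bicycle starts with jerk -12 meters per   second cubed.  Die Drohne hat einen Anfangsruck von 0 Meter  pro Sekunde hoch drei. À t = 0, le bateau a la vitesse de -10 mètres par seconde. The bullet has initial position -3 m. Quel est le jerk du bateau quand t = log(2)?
Nous avons le jerk j(t) = -10·exp(-t). En substituant t = log(2): j(log(2)) = -5.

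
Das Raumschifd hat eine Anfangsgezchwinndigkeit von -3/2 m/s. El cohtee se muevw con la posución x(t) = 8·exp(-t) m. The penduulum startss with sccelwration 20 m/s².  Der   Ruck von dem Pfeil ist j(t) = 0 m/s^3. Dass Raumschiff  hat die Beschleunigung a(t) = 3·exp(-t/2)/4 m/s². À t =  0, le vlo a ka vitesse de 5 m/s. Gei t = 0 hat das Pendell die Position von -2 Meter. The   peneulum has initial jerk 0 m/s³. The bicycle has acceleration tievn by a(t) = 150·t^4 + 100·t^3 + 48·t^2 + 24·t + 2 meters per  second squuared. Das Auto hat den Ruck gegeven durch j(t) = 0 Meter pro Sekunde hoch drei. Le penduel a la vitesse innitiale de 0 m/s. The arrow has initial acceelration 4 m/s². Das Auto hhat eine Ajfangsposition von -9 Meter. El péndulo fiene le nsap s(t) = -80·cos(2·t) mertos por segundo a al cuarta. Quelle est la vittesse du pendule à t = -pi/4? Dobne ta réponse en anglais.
To find the answer, we compute 3 integrals of s(t) = -80·cos(2·t). The integral of snap is jerk. Using j(0) = 0, we get j(t) = -40·sin(2·t). Finding the antiderivative of j(t) and using a(0) = 20: a(t) = 20·cos(2·t). Finding the antiderivative of a(t) and using v(0) = 0: v(t) = 10·sin(2·t). We have velocity v(t) = 10·sin(2·t). Substituting t = -pi/4: v(-pi/4) = -10.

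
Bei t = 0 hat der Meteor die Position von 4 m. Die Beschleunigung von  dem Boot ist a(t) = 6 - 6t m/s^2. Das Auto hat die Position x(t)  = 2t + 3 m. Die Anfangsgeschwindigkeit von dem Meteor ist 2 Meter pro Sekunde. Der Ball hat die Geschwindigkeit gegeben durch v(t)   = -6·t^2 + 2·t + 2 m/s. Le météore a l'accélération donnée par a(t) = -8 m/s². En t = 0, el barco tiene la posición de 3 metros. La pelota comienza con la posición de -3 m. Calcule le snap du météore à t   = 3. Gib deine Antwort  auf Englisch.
To solve this, we need to take 2 derivatives of our acceleration equation a(t) = -8. Taking d/dt of a(t), we find j(t) = 0. Taking d/dt of j(t), we find s(t) = 0. From the given snap equation s(t) = 0, we substitute t = 3 to get s = 0.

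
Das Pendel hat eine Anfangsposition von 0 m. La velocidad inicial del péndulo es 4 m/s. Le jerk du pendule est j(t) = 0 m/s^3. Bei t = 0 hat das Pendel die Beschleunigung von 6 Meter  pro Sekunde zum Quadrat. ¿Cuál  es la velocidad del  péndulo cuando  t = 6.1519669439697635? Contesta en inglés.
We must find the integral of our jerk equation j(t) = 0 2 times. The antiderivative of jerk, with a(0) = 6, gives acceleration: a(t) = 6. Integrating acceleration and using the initial condition v(0) = 4, we get v(t) = 6·t + 4. Using v(t) = 6·t + 4 and substituting t = 6.1519669439697635, we find v = 40.9118016638186.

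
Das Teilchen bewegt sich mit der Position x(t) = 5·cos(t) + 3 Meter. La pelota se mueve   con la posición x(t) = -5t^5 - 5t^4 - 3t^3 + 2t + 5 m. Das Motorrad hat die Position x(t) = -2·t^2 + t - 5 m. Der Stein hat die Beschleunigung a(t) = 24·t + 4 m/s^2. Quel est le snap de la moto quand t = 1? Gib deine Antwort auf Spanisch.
Para resolver esto, necesitamos tomar 4 derivadas de nuestra ecuación de la posición x(t) = -2·t^2 + t - 5. La derivada de la posición da la velocidad: v(t) = 1 - 4·t. La derivada de la velocidad da la aceleración: a(t) = -4. Tomando d/dt de a(t), encontramos j(t) = 0. La derivada de la sacudida da el snap: s(t) = 0. Tenemos el snap s(t) = 0. Sustituyendo t = 1: s(1) = 0.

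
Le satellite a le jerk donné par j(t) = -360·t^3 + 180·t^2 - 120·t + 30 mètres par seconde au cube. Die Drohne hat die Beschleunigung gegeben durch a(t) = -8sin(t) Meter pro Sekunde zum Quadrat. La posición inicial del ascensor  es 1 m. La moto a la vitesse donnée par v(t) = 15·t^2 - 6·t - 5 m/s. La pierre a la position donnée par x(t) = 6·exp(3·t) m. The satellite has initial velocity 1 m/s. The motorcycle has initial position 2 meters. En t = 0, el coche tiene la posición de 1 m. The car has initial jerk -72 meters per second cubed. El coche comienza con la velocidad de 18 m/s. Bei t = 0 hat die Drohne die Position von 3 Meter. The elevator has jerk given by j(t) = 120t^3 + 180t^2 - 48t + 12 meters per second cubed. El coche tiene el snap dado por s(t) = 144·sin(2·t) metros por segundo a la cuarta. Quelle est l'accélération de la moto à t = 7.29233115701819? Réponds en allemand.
Wir müssen unsere Gleichung für die Geschwindigkeit v(t) = 15·t^2 - 6·t - 5 1-mal ableiten. Mit d/dt von v(t) finden wir a(t) = 30·t - 6. Wir haben die Beschleunigung a(t) = 30·t - 6. Durch Einsetzen von t = 7.29233115701819: a(7.29233115701819) = 212.769934710546.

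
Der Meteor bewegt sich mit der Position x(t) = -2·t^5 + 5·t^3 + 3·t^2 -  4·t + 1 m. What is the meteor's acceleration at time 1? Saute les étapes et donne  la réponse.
a(1) = -4.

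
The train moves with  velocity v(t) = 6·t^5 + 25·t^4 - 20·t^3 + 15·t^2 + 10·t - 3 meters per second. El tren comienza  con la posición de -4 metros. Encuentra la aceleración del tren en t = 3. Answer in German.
Um dies zu lösen, müssen wir 1 Ableitung unserer Gleichung für die Geschwindigkeit v(t) = 6·t^5 + 25·t^4 - 20·t^3 + 15·t^2 + 10·t - 3 nehmen. Mit d/dt von v(t) finden wir a(t) = 30·t^4 + 100·t^3 - 60·t^2 + 30·t + 10. Aus der Gleichung für die Beschleunigung a(t) = 30·t^4 + 100·t^3 - 60·t^2 + 30·t + 10, setzen wir t = 3 ein und erhalten a = 4690.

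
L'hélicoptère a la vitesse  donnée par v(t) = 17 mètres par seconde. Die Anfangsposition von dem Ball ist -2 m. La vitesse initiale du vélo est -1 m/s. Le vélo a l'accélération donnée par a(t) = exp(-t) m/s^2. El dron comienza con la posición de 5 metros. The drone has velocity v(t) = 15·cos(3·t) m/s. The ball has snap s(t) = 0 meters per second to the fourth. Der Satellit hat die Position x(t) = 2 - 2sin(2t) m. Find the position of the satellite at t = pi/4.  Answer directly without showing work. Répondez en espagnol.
La posición en t = pi/4 es x = 0.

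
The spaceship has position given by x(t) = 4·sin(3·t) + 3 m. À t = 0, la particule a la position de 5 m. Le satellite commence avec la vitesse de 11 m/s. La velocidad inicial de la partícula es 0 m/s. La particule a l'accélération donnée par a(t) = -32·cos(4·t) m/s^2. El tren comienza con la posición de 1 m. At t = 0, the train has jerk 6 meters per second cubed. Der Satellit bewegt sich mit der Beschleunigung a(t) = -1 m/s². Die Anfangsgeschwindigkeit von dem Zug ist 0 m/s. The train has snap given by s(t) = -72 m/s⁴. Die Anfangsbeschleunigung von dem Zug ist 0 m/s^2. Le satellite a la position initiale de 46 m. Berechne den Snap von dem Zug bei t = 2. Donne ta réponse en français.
Nous avons le snap s(t) = -72. En substituant t = 2: s(2) = -72.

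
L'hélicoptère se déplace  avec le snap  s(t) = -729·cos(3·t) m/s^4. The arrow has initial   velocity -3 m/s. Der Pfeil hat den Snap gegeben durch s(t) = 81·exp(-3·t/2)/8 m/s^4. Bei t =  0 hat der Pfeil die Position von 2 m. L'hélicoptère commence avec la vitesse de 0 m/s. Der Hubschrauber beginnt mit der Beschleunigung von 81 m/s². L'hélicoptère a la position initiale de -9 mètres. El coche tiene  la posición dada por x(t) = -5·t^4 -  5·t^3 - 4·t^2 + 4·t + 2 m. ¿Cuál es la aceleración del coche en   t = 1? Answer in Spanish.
Para resolver esto, necesitamos tomar 2 derivadas de nuestra ecuación de la posición x(t) = -5·t^4 - 5·t^3 - 4·t^2 + 4·t + 2. Derivando la posición, obtenemos la velocidad: v(t) = -20·t^3 - 15·t^2 - 8·t + 4. Derivando la velocidad, obtenemos la aceleración: a(t) = -60·t^2 - 30·t - 8. Usando a(t) = -60·t^2 - 30·t - 8 y sustituyendo t = 1, encontramos a = -98.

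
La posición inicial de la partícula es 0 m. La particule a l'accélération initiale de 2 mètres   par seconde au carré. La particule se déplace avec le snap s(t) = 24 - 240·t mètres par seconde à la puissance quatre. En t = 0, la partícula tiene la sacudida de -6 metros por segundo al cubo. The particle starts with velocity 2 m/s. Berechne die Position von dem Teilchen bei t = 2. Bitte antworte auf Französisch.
Nous devons intégrer notre équation du snap s(t) = 24 - 240·t 4 fois. L'intégrale du snap, avec j(0) = -6, donne le jerk: j(t) = -120·t^2 + 24·t - 6. En intégrant le jerk et en utilisant la condition initiale a(0) = 2, nous obtenons a(t) = -40·t^3 + 12·t^2 - 6·t + 2. En intégrant l'accélération et en utilisant la condition initiale v(0) = 2, nous obtenons v(t) = -10·t^4 + 4·t^3 - 3·t^2 + 2·t + 2. En intégrant la vitesse et en utilisant la condition initiale x(0) = 0, nous obtenons x(t) = -2·t^5 + t^4 - t^3 + t^2 + 2·t. Nous avons la position x(t) = -2·t^5 + t^4 - t^3 + t^2 + 2·t. En substituant t = 2: x(2) = -48.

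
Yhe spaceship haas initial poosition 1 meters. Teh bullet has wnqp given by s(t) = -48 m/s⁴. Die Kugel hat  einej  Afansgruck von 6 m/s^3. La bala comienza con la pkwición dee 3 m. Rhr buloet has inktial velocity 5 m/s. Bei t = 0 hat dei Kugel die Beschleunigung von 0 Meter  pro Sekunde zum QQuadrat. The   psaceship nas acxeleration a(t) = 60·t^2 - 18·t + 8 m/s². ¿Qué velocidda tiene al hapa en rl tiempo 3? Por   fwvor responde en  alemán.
Um dies zu lösen, müssen wir 3 Stammfunktionen unserer Gleichung für den Snap s(t) = -48 finden. Das Integral von dem Snap ist der Ruck. Mit j(0) = 6 erhalten wir j(t) = 6 - 48·t. Die Stammfunktion von dem Ruck, mit a(0) = 0, ergibt die Beschleunigung: a(t) = 6·t·(1 - 4·t). Durch Integration von der Beschleunigung und Verwendung der Anfangsbedingung v(0) = 5, erhalten wir v(t) = -8·t^3 + 3·t^2 + 5. Wir haben die Geschwindigkeit v(t) = -8·t^3 + 3·t^2 + 5. Durch Einsetzen von t = 3: v(3) = -184.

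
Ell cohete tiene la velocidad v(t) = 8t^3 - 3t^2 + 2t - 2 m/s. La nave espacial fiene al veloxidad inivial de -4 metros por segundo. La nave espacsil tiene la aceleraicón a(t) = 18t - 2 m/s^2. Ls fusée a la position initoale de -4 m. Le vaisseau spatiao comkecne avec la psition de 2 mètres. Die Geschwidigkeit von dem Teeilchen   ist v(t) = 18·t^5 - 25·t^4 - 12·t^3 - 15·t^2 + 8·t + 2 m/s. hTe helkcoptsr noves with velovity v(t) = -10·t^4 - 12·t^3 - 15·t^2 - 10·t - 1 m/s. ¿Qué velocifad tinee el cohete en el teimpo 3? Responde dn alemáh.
Mit v(t) = 8·t^3 - 3·t^2 + 2·t - 2 und Einsetzen von t = 3, finden wir v = 193.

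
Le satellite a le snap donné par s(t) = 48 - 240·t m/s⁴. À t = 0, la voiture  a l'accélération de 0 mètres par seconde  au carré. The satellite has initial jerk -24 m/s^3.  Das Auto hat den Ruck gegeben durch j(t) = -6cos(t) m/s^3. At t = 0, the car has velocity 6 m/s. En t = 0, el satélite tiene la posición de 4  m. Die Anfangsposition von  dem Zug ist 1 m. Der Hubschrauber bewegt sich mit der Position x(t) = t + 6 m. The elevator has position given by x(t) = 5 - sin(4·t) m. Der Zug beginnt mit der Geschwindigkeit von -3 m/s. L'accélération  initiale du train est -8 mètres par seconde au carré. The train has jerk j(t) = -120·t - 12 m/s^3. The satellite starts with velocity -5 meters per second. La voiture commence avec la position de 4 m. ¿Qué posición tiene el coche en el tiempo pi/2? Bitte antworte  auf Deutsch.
Ausgehend von dem Ruck j(t) = -6·cos(t), nehmen wir 3 Stammfunktionen. Die Stammfunktion von dem Ruck ist die Beschleunigung. Mit a(0) = 0 erhalten wir a(t) = -6·sin(t). Die Stammfunktion von der Beschleunigung, mit v(0) = 6, ergibt die Geschwindigkeit: v(t) = 6·cos(t). Das Integral von der Geschwindigkeit, mit x(0) = 4, ergibt die Position: x(t) = 6·sin(t) + 4. Mit x(t) = 6·sin(t) + 4 und Einsetzen von t = pi/2, finden wir x = 10.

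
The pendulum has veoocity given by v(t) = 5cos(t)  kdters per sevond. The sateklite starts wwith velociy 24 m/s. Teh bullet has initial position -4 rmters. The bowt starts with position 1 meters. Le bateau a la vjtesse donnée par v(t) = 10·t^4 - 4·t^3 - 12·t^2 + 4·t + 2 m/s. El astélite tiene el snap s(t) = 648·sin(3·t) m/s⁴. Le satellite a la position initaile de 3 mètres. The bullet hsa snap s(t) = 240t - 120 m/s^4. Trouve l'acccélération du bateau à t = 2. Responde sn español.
Debemos derivar nuestra ecuación de la velocidad v(t) = 10·t^4 - 4·t^3 - 12·t^2 + 4·t + 2 1 vez. Tomando d/dt de v(t), encontramos a(t) = 40·t^3 - 12·t^2 - 24·t + 4. Tenemos la aceleración a(t) = 40·t^3 - 12·t^2 - 24·t + 4. Sustituyendo t = 2: a(2) = 228.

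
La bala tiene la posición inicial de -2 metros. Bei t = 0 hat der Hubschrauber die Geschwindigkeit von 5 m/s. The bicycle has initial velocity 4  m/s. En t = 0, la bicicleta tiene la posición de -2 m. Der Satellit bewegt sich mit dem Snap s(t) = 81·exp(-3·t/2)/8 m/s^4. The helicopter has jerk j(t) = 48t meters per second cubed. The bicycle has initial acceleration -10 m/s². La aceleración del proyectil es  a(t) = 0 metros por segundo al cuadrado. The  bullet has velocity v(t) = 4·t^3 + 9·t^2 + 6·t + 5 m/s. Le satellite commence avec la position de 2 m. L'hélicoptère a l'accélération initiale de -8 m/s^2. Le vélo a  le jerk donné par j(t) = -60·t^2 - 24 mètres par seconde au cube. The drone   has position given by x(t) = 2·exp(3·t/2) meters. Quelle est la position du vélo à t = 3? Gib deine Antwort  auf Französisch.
Pour résoudre ceci, nous devons prendre 3 intégrales de notre équation du jerk j(t) = -60·t^2 - 24. En prenant ∫j(t)dt et en appliquant a(0) = -10, nous trouvons a(t) = -20·t^3 - 24·t - 10. La primitive de l'accélération, avec v(0) = 4, donne la vitesse: v(t) = -5·t^4 - 12·t^2 - 10·t + 4. En intégrant la vitesse et en utilisant la condition initiale x(0) = -2, nous obtenons x(t) = -t^5 - 4·t^3 - 5·t^2 + 4·t - 2. En utilisant x(t) = -t^5 - 4·t^3 - 5·t^2 + 4·t - 2 et en substituant t = 3, nous trouvons x = -386.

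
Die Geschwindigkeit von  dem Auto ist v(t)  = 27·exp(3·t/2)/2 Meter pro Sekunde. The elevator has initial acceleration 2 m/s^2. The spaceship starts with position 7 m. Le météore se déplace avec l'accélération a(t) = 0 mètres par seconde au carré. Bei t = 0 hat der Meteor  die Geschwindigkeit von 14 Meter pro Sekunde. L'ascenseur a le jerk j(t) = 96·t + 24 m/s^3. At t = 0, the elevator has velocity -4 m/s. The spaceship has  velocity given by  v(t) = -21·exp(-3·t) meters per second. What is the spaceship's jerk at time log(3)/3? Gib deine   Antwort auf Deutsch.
Ausgehend von der Geschwindigkeit v(t) = -21·exp(-3·t), nehmen wir 2 Ableitungen. Mit d/dt von v(t) finden wir a(t) = 63·exp(-3·t). Die Ableitung von der Beschleunigung ergibt den Ruck: j(t) = -189·exp(-3·t). Mit j(t) = -189·exp(-3·t) und Einsetzen von t = log(3)/3, finden wir j = -63.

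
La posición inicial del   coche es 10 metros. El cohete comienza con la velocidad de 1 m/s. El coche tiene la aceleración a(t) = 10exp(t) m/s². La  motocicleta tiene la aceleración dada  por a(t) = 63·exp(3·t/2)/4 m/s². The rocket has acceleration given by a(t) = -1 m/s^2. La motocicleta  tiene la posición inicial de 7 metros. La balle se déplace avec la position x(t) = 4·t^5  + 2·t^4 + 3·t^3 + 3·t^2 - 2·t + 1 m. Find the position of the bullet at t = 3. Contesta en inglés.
From the given position equation x(t) = 4·t^5 + 2·t^4 + 3·t^3 + 3·t^2 - 2·t + 1, we substitute t = 3 to get x = 1237.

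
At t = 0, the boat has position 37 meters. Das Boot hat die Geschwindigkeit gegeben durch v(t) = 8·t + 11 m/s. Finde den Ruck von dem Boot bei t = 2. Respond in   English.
To solve this, we need to take 2 derivatives of our velocity equation v(t) = 8·t + 11. Taking d/dt of v(t), we find a(t) = 8. The derivative of acceleration gives jerk: j(t) = 0. We have jerk j(t) = 0. Substituting t = 2: j(2) = 0.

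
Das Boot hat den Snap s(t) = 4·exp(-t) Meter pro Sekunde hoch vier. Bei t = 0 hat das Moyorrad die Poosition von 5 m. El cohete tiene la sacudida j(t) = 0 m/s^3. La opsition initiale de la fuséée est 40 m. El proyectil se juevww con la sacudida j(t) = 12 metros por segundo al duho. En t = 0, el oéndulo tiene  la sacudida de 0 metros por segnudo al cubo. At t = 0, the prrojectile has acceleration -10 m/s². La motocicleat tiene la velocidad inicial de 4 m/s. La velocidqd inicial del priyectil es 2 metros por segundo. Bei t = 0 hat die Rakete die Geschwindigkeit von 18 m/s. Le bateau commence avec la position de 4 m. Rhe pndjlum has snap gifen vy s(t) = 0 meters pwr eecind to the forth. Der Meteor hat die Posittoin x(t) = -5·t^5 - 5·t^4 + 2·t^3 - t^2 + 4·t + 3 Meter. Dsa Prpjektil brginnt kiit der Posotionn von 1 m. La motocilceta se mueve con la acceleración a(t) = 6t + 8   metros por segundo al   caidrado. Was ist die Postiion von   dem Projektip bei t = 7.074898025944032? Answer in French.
Pour résoudre ceci, nous devons prendre 3 primitives de notre équation du jerk j(t) = 12. En intégrant le jerk et en utilisant la condition initiale a(0) = -10, nous obtenons a(t) = 12·t - 10. La primitive de l'accélération, avec v(0) = 2, donne la vitesse: v(t) = 6·t^2 - 10·t + 2. En prenant ∫v(t)dt et en appliquant x(0) = 1, nous trouvons x(t) = 2·t^3 - 5·t^2 + 2·t + 1. De l'équation de la position x(t) = 2·t^3 - 5·t^2 + 2·t + 1, nous substituons t = 7.074898025944032 pour obtenir x = 473.135353605146.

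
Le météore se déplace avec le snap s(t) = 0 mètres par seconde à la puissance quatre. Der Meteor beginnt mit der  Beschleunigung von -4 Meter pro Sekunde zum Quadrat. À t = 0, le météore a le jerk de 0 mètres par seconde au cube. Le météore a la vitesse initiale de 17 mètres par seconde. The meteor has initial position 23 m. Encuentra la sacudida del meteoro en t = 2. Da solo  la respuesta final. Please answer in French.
Le jerk à t = 2 est j = 0.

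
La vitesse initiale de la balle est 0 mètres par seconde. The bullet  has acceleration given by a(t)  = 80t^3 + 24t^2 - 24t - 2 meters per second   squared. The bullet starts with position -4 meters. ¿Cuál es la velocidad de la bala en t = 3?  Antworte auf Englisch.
We need to integrate our acceleration equation a(t) = 80·t^3 + 24·t^2 - 24·t - 2 1 time. Finding the antiderivative of a(t) and using v(0) = 0: v(t) = 2·t·(10·t^3 + 4·t^2 - 6·t - 1). From the given velocity equation v(t) = 2·t·(10·t^3 + 4·t^2 - 6·t - 1), we substitute t = 3 to get v = 1722.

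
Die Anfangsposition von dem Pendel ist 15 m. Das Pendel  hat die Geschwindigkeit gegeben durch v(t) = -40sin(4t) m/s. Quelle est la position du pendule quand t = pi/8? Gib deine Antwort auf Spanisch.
Necesitamos integrar nuestra ecuación de la velocidad v(t) = -40·sin(4·t) 1 vez. Tomando ∫v(t)dt y aplicando x(0) = 15, encontramos x(t) = 10·cos(4·t) + 5. Tenemos la posición x(t) = 10·cos(4·t) + 5. Sustituyendo t = pi/8: x(pi/8) = 5.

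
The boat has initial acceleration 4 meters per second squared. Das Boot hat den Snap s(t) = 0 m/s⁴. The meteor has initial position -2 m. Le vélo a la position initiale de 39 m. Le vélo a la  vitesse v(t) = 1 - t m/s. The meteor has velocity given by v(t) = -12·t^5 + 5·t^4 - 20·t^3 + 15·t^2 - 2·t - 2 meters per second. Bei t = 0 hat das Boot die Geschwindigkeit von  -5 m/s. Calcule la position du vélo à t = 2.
En partant de la vitesse v(t) = 1 - t, nous prenons 1 primitive. En intégrant la vitesse et en utilisant la condition initiale x(0) = 39, nous obtenons x(t) = -t^2/2 + t + 39. Nous avons la position x(t) = -t^2/2 + t + 39. En substituant t = 2: x(2) = 39.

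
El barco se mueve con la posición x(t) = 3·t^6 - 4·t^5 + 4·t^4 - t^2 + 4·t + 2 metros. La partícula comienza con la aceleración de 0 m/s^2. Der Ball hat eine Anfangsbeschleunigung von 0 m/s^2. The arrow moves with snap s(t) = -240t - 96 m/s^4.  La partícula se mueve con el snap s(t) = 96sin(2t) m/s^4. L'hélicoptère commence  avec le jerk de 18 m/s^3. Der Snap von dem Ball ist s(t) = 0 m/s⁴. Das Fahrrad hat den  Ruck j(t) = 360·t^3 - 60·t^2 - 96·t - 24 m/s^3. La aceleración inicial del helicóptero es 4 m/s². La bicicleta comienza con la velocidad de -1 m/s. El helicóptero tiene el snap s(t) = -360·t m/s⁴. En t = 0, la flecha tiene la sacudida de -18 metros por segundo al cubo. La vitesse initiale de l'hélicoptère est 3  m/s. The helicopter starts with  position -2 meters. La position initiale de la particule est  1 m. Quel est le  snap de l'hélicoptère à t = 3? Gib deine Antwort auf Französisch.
En utilisant s(t) = -360·t et en substituant t = 3, nous trouvons s = -1080.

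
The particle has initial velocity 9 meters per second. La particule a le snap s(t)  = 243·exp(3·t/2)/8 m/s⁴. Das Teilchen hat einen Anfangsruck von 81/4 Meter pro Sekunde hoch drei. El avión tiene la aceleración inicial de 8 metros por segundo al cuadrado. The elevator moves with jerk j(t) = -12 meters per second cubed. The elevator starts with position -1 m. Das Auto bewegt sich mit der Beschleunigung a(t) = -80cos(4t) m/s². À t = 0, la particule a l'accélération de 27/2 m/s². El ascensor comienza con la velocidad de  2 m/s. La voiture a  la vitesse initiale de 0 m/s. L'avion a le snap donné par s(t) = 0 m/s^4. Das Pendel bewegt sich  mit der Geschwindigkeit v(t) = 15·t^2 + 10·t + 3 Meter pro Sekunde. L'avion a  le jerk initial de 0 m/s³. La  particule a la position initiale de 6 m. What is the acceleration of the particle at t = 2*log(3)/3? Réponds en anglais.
We must find the antiderivative of our snap equation s(t) = 243·exp(3·t/2)/8 2 times. Taking ∫s(t)dt and applying j(0) = 81/4, we find j(t) = 81·exp(3·t/2)/4. Finding the antiderivative of j(t) and using a(0) = 27/2: a(t) = 27·exp(3·t/2)/2. From the given acceleration equation a(t) = 27·exp(3·t/2)/2, we substitute t = 2*log(3)/3 to get a = 81/2.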